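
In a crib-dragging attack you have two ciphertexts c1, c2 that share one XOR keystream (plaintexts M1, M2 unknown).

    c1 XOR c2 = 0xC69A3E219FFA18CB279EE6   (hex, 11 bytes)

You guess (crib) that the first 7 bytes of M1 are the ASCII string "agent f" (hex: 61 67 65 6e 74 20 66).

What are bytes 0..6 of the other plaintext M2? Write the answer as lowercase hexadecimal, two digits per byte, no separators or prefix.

a7fd5b4febda7e

Since c1 ⊕ c2 = M1 ⊕ M2, XORing with the guessed M1 bytes yields the corresponding M2 bytes: M2 = (c1 ⊕ c2) ⊕ M1.
c6 ^ 61 = a7
9a ^ 67 = fd
3e ^ 65 = 5b
21 ^ 6e = 4f
9f ^ 74 = eb
fa ^ 20 = da
18 ^ 66 = 7e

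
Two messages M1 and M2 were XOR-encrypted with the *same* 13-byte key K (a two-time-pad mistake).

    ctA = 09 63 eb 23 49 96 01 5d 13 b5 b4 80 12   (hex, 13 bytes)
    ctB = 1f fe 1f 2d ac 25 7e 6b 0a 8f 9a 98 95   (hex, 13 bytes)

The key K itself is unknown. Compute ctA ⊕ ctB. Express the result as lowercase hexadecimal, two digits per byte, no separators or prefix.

169df40ee5b37f36193a2e1887

ctA ⊕ ctB = (M1 ⊕ K) ⊕ (M2 ⊕ K) = M1 ⊕ M2 — the shared key cancels under XOR.
00001001 ⊕ 00011111 = 00010110
01100011 ⊕ 11111110 = 10011101
11101011 ⊕ 00011111 = 11110100
00100011 ⊕ 00101101 = 00001110
01001001 ⊕ 10101100 = 11100101
10010110 ⊕ 00100101 = 10110011
00000001 ⊕ 01111110 = 01111111
01011101 ⊕ 01101011 = 00110110
00010011 ⊕ 00001010 = 00011001
10110101 ⊕ 10001111 = 00111010
10110100 ⊕ 10011010 = 00101110
10000000 ⊕ 10011000 = 00011000
00010010 ⊕ 10010101 = 10000111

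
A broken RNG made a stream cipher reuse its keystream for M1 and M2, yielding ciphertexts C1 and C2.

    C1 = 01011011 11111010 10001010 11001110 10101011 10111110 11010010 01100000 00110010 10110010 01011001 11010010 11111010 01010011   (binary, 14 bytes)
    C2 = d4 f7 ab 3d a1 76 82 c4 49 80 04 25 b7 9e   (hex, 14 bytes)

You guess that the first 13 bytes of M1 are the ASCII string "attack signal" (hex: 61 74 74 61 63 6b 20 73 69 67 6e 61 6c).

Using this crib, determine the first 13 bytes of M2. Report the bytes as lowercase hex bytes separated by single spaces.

First, C1 ⊕ C2 = (M1 ⊕ K) ⊕ (M2 ⊕ K) = M1 ⊕ M2, so the key drops out. Then M2 = (M1 ⊕ M2) ⊕ M1 over the first 13 bytes.
byte 0: (5b ⊕ d4) ⊕ 61 = 8f ⊕ 61 = ee
byte 1: (fa ⊕ f7) ⊕ 74 = 0d ⊕ 74 = 79
byte 2: (8a ⊕ ab) ⊕ 74 = 21 ⊕ 74 = 55
byte 3: (ce ⊕ 3d) ⊕ 61 = f3 ⊕ 61 = 92
byte 4: (ab ⊕ a1) ⊕ 63 = 0a ⊕ 63 = 69
byte 5: (be ⊕ 76) ⊕ 6b = c8 ⊕ 6b = a3
byte 6: (d2 ⊕ 82) ⊕ 20 = 50 ⊕ 20 = 70
byte 7: (60 ⊕ c4) ⊕ 73 = a4 ⊕ 73 = d7
byte 8: (32 ⊕ 49) ⊕ 69 = 7b ⊕ 69 = 12
byte 9: (b2 ⊕ 80) ⊕ 67 = 32 ⊕ 67 = 55
byte 10: (59 ⊕ 04) ⊕ 6e = 5d ⊕ 6e = 33
byte 11: (d2 ⊕ 25) ⊕ 61 = f7 ⊕ 61 = 96
byte 12: (fa ⊕ b7) ⊕ 6c = 4d ⊕ 6c = 21

ee 79 55 92 69 a3 70 d7 12 55 33 96 21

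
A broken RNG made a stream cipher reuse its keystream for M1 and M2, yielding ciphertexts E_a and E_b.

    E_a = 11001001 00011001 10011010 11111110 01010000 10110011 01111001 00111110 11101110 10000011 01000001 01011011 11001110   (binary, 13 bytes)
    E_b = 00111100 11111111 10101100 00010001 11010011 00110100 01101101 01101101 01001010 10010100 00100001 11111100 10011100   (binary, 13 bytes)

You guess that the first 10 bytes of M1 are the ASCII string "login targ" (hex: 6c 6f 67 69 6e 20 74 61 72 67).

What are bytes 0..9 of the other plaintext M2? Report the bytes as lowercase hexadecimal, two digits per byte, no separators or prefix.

First, E_a ⊕ E_b = (M1 ⊕ K) ⊕ (M2 ⊕ K) = M1 ⊕ M2, so the key drops out. Then M2 = (M1 ⊕ M2) ⊕ M1 over the first 10 bytes.
byte 0: (c9 XOR 3c) XOR 6c = f5 XOR 6c = 99
byte 1: (19 XOR ff) XOR 6f = e6 XOR 6f = 89
byte 2: (9a XOR ac) XOR 67 = 36 XOR 67 = 51
byte 3: (fe XOR 11) XOR 69 = ef XOR 69 = 86
byte 4: (50 XOR d3) XOR 6e = 83 XOR 6e = ed
byte 5: (b3 XOR 34) XOR 20 = 87 XOR 20 = a7
byte 6: (79 XOR 6d) XOR 74 = 14 XOR 74 = 60
byte 7: (3e XOR 6d) XOR 61 = 53 XOR 61 = 32
byte 8: (ee XOR 4a) XOR 72 = a4 XOR 72 = d6
byte 9: (83 XOR 94) XOR 67 = 17 XOR 67 = 70

99895186eda76032d670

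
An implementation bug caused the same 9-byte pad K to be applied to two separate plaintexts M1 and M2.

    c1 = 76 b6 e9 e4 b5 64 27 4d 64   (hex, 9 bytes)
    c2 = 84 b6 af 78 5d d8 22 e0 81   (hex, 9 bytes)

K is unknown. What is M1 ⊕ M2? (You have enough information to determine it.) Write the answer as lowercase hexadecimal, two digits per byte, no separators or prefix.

f200469ce8bc05ade5

c1 ⊕ c2 = (M1 ⊕ K) ⊕ (M2 ⊕ K) = M1 ⊕ M2 — the shared key cancels under XOR.
01110110 xor 10000100 = 11110010
10110110 xor 10110110 = 00000000
11101001 xor 10101111 = 01000110
11100100 xor 01111000 = 10011100
10110101 xor 01011101 = 11101000
01100100 xor 11011000 = 10111100
00100111 xor 00100010 = 00000101
01001101 xor 11100000 = 10101101
01100100 xor 10000001 = 11100101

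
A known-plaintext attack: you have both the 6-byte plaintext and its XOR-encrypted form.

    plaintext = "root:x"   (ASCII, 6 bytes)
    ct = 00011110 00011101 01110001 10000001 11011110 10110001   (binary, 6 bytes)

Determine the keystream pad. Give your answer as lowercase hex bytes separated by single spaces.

6c 72 1e f5 e4 c9

Since ct = plaintext ⊕ pad, XORing both sides with plaintext gives pad = plaintext ⊕ ct.
72 XOR 1e = 6c
6f XOR 1d = 72
6f XOR 71 = 1e
74 XOR 81 = f5
3a XOR de = e4
78 XOR b1 = c9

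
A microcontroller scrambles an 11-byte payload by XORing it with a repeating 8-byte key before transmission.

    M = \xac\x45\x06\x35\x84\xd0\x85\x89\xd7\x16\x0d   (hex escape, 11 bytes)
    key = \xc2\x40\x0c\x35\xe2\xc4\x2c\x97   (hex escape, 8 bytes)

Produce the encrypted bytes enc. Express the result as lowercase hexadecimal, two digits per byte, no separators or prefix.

6e050a006614a91e155601

The 8-byte key repeats, so the effective keystream is c2 40 0c 35 e2 c4 2c 97 c2 40 0c.
byte 0: 172 ^ 194 = 110
byte 1:  69 ^  64 =   5
byte 2:   6 ^  12 =  10
byte 3:  53 ^  53 =   0
byte 4: 132 ^ 226 = 102
byte 5: 208 ^ 196 =  20
byte 6: 133 ^  44 = 169
byte 7: 137 ^ 151 =  30
byte 8: 215 ^ 194 =  21
byte 9:  22 ^  64 =  86
byte 10:  13 ^  12 =   1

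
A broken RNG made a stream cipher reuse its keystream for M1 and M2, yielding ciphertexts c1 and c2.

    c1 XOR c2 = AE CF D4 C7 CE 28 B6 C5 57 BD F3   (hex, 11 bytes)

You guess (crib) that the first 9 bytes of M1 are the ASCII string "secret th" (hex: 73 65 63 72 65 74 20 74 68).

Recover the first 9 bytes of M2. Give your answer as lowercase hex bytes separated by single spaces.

Since c1 ⊕ c2 = M1 ⊕ M2, XORing with the guessed M1 bytes yields the corresponding M2 bytes: M2 = (c1 ⊕ c2) ⊕ M1.
byte 0: ae ⊕ 73 = dd
byte 1: cf ⊕ 65 = aa
byte 2: d4 ⊕ 63 = b7
byte 3: c7 ⊕ 72 = b5
byte 4: ce ⊕ 65 = ab
byte 5: 28 ⊕ 74 = 5c
byte 6: b6 ⊕ 20 = 96
byte 7: c5 ⊕ 74 = b1
byte 8: 57 ⊕ 68 = 3f

dd aa b7 b5 ab 5c 96 b1 3f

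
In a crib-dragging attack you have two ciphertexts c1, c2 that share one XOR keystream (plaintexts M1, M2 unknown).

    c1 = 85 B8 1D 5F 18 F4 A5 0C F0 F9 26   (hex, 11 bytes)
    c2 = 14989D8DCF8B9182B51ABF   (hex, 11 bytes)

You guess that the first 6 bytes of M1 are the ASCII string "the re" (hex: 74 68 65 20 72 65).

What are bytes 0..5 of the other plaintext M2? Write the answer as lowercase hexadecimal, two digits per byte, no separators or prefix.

First, c1 ⊕ c2 = (M1 ⊕ K) ⊕ (M2 ⊕ K) = M1 ⊕ M2, so the key drops out. Then M2 = (M1 ⊕ M2) ⊕ M1 over the first 6 bytes.
byte 0: (85 xor 14) xor 74 = 91 xor 74 = e5
byte 1: (b8 xor 98) xor 68 = 20 xor 68 = 48
byte 2: (1d xor 9d) xor 65 = 80 xor 65 = e5
byte 3: (5f xor 8d) xor 20 = d2 xor 20 = f2
byte 4: (18 xor cf) xor 72 = d7 xor 72 = a5
byte 5: (f4 xor 8b) xor 65 = 7f xor 65 = 1a

e548e5f2a51a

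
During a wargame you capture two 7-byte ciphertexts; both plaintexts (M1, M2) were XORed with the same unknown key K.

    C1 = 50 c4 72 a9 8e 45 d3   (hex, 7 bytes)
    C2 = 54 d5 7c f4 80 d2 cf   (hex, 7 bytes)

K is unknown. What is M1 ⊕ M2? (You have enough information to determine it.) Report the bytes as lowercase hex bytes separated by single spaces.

C1 ⊕ C2 = (M1 ⊕ K) ⊕ (M2 ⊕ K) = M1 ⊕ M2 — the shared key cancels under XOR.
 80 ⊕  84 =   4
196 ⊕ 213 =  17
114 ⊕ 124 =  14
169 ⊕ 244 =  93
142 ⊕ 128 =  14
 69 ⊕ 210 = 151
211 ⊕ 207 =  28

04 11 0e 5d 0e 97 1c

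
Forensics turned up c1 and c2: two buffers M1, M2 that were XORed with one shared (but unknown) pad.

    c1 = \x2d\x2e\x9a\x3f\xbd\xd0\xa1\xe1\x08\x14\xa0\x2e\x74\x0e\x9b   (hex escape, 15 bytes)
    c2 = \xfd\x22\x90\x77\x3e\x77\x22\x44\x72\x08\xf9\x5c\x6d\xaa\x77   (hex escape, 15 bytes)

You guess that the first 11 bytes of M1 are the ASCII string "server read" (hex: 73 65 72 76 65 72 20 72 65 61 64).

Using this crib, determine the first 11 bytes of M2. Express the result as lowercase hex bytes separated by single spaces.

a3 69 78 3e e6 d5 a3 d7 1f 7d 3d

First, c1 ⊕ c2 = (M1 ⊕ K) ⊕ (M2 ⊕ K) = M1 ⊕ M2, so the key drops out. Then M2 = (M1 ⊕ M2) ⊕ M1 over the first 11 bytes.
byte 0: (2d xor fd) xor 73 = d0 xor 73 = a3
byte 1: (2e xor 22) xor 65 = 0c xor 65 = 69
byte 2: (9a xor 90) xor 72 = 0a xor 72 = 78
byte 3: (3f xor 77) xor 76 = 48 xor 76 = 3e
byte 4: (bd xor 3e) xor 65 = 83 xor 65 = e6
byte 5: (d0 xor 77) xor 72 = a7 xor 72 = d5
byte 6: (a1 xor 22) xor 20 = 83 xor 20 = a3
byte 7: (e1 xor 44) xor 72 = a5 xor 72 = d7
byte 8: (08 xor 72) xor 65 = 7a xor 65 = 1f
byte 9: (14 xor 08) xor 61 = 1c xor 61 = 7d
byte 10: (a0 xor f9) xor 64 = 59 xor 64 = 3d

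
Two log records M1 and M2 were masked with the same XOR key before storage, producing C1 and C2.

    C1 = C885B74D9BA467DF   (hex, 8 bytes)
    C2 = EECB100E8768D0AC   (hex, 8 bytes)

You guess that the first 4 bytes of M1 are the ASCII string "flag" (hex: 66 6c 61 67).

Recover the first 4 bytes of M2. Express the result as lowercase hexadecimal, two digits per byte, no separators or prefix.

First, C1 ⊕ C2 = (M1 ⊕ K) ⊕ (M2 ⊕ K) = M1 ⊕ M2, so the key drops out. Then M2 = (M1 ⊕ M2) ⊕ M1 over the first 4 bytes.
byte 0: (c8 ^ ee) ^ 66 = 26 ^ 66 = 40
byte 1: (85 ^ cb) ^ 6c = 4e ^ 6c = 22
byte 2: (b7 ^ 10) ^ 61 = a7 ^ 61 = c6
byte 3: (4d ^ 0e) ^ 67 = 43 ^ 67 = 24

4022c624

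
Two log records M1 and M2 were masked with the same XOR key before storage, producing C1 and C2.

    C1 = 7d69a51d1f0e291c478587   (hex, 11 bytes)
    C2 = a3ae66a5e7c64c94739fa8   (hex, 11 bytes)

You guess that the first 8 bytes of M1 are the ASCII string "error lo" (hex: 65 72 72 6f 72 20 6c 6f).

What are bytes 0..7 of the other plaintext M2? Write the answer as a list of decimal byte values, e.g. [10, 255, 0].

First, C1 ⊕ C2 = (M1 ⊕ K) ⊕ (M2 ⊕ K) = M1 ⊕ M2, so the key drops out. Then M2 = (M1 ⊕ M2) ⊕ M1 over the first 8 bytes.
byte 0: (7d XOR a3) XOR 65 = de XOR 65 = bb
byte 1: (69 XOR ae) XOR 72 = c7 XOR 72 = b5
byte 2: (a5 XOR 66) XOR 72 = c3 XOR 72 = b1
byte 3: (1d XOR a5) XOR 6f = b8 XOR 6f = d7
byte 4: (1f XOR e7) XOR 72 = f8 XOR 72 = 8a
byte 5: (0e XOR c6) XOR 20 = c8 XOR 20 = e8
byte 6: (29 XOR 4c) XOR 6c = 65 XOR 6c = 09
byte 7: (1c XOR 94) XOR 6f = 88 XOR 6f = e7

[187, 181, 177, 215, 138, 232, 9, 231]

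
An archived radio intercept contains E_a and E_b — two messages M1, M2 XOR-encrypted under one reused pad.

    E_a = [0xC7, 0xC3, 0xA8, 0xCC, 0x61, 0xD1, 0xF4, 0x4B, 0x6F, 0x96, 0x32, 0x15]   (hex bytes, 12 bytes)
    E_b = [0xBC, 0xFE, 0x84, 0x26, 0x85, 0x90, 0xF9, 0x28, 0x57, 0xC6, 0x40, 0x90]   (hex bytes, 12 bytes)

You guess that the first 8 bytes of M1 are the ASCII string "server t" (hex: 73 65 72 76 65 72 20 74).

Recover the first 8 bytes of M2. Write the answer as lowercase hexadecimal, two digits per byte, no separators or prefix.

First, E_a ⊕ E_b = (M1 ⊕ K) ⊕ (M2 ⊕ K) = M1 ⊕ M2, so the key drops out. Then M2 = (M1 ⊕ M2) ⊕ M1 over the first 8 bytes.
byte 0: (c7 ^ bc) ^ 73 = 7b ^ 73 = 08
byte 1: (c3 ^ fe) ^ 65 = 3d ^ 65 = 58
byte 2: (a8 ^ 84) ^ 72 = 2c ^ 72 = 5e
byte 3: (cc ^ 26) ^ 76 = ea ^ 76 = 9c
byte 4: (61 ^ 85) ^ 65 = e4 ^ 65 = 81
byte 5: (d1 ^ 90) ^ 72 = 41 ^ 72 = 33
byte 6: (f4 ^ f9) ^ 20 = 0d ^ 20 = 2d
byte 7: (4b ^ 28) ^ 74 = 63 ^ 74 = 17

08585e9c81332d17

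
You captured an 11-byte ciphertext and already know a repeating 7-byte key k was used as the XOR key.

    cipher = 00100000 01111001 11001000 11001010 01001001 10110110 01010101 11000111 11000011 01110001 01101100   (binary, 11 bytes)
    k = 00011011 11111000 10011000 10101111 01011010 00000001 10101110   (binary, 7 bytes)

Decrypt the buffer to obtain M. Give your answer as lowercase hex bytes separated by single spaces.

The 7-byte key repeats, so the effective keystream is 1b f8 98 af 5a 01 ae 1b f8 98 af.
byte 0: 20 ^ 1b = 3b
byte 1: 79 ^ f8 = 81
byte 2: c8 ^ 98 = 50
byte 3: ca ^ af = 65
byte 4: 49 ^ 5a = 13
byte 5: b6 ^ 01 = b7
byte 6: 55 ^ ae = fb
byte 7: c7 ^ 1b = dc
byte 8: c3 ^ f8 = 3b
byte 9: 71 ^ 98 = e9
byte 10: 6c ^ af = c3

3b 81 50 65 13 b7 fb dc 3b e9 c3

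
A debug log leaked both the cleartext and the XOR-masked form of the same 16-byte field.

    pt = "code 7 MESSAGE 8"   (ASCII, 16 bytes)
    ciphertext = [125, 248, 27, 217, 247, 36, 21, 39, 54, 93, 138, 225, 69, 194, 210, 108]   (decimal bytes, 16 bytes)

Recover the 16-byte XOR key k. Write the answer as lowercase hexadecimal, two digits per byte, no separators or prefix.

Since ciphertext = pt ⊕ k, XORing both sides with pt gives k = pt ⊕ ciphertext.
byte 0: 63 ^ 7d = 1e
byte 1: 6f ^ f8 = 97
byte 2: 64 ^ 1b = 7f
byte 3: 65 ^ d9 = bc
byte 4: 20 ^ f7 = d7
byte 5: 37 ^ 24 = 13
byte 6: 20 ^ 15 = 35
byte 7: 4d ^ 27 = 6a
byte 8: 45 ^ 36 = 73
byte 9: 53 ^ 5d = 0e
byte 10: 53 ^ 8a = d9
byte 11: 41 ^ e1 = a0
byte 12: 47 ^ 45 = 02
byte 13: 45 ^ c2 = 87
byte 14: 20 ^ d2 = f2
byte 15: 38 ^ 6c = 54

1e977fbcd713356a730ed9a00287f254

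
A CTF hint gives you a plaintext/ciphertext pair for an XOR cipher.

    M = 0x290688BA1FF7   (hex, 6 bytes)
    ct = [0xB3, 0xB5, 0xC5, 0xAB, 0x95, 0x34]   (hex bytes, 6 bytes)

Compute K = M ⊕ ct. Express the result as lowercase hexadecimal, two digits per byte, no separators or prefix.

Since ct = M ⊕ K, XORing both sides with M gives K = M ⊕ ct.
byte 0: 00101001 XOR 10110011 = 10011010
byte 1: 00000110 XOR 10110101 = 10110011
byte 2: 10001000 XOR 11000101 = 01001101
byte 3: 10111010 XOR 10101011 = 00010001
byte 4: 00011111 XOR 10010101 = 10001010
byte 5: 11110111 XOR 00110100 = 11000011

9ab34d118ac3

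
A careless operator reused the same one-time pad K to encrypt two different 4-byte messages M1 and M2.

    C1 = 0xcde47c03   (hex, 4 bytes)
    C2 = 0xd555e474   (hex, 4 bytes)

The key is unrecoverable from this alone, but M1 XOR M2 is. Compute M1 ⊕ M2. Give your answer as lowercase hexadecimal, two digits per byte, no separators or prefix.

18b19877

C1 ⊕ C2 = (M1 ⊕ K) ⊕ (M2 ⊕ K) = M1 ⊕ M2 — the shared key cancels under XOR.
byte 0: cd XOR d5 = 18
byte 1: e4 XOR 55 = b1
byte 2: 7c XOR e4 = 98
byte 3: 03 XOR 74 = 77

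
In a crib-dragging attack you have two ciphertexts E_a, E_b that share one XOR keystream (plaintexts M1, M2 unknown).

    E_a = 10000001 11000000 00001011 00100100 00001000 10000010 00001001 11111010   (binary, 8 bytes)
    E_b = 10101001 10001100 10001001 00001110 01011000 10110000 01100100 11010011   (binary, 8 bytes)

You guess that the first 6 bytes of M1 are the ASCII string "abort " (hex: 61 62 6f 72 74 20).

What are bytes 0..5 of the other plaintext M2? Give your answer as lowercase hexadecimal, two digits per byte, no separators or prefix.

First, E_a ⊕ E_b = (M1 ⊕ K) ⊕ (M2 ⊕ K) = M1 ⊕ M2, so the key drops out. Then M2 = (M1 ⊕ M2) ⊕ M1 over the first 6 bytes.
byte 0: (81 ⊕ a9) ⊕ 61 = 28 ⊕ 61 = 49
byte 1: (c0 ⊕ 8c) ⊕ 62 = 4c ⊕ 62 = 2e
byte 2: (0b ⊕ 89) ⊕ 6f = 82 ⊕ 6f = ed
byte 3: (24 ⊕ 0e) ⊕ 72 = 2a ⊕ 72 = 58
byte 4: (08 ⊕ 58) ⊕ 74 = 50 ⊕ 74 = 24
byte 5: (82 ⊕ b0) ⊕ 20 = 32 ⊕ 20 = 12

492eed582412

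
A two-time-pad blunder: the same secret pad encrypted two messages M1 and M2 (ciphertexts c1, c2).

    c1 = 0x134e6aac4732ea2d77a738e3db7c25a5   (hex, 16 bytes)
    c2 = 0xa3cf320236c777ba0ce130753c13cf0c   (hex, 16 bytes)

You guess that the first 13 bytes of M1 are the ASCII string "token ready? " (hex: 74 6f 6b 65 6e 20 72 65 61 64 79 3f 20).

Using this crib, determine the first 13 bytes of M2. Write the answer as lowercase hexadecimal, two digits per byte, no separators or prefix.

c4ee33cb1fd5eff21a2271a9c7

First, c1 ⊕ c2 = (M1 ⊕ K) ⊕ (M2 ⊕ K) = M1 ⊕ M2, so the key drops out. Then M2 = (M1 ⊕ M2) ⊕ M1 over the first 13 bytes.
byte 0: (13 XOR a3) XOR 74 = b0 XOR 74 = c4
byte 1: (4e XOR cf) XOR 6f = 81 XOR 6f = ee
byte 2: (6a XOR 32) XOR 6b = 58 XOR 6b = 33
byte 3: (ac XOR 02) XOR 65 = ae XOR 65 = cb
byte 4: (47 XOR 36) XOR 6e = 71 XOR 6e = 1f
byte 5: (32 XOR c7) XOR 20 = f5 XOR 20 = d5
byte 6: (ea XOR 77) XOR 72 = 9d XOR 72 = ef
byte 7: (2d XOR ba) XOR 65 = 97 XOR 65 = f2
byte 8: (77 XOR 0c) XOR 61 = 7b XOR 61 = 1a
byte 9: (a7 XOR e1) XOR 64 = 46 XOR 64 = 22
byte 10: (38 XOR 30) XOR 79 = 08 XOR 79 = 71
byte 11: (e3 XOR 75) XOR 3f = 96 XOR 3f = a9
byte 12: (db XOR 3c) XOR 20 = e7 XOR 20 = c7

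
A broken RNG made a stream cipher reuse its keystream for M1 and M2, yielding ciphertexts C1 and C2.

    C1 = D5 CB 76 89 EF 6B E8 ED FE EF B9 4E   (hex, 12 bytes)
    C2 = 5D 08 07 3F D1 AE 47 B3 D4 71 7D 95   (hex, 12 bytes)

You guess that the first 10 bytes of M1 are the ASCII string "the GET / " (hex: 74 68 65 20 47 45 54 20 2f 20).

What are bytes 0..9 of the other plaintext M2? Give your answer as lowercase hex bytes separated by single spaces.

fc ab 14 96 79 80 fb 7e 05 be

First, C1 ⊕ C2 = (M1 ⊕ K) ⊕ (M2 ⊕ K) = M1 ⊕ M2, so the key drops out. Then M2 = (M1 ⊕ M2) ⊕ M1 over the first 10 bytes.
byte 0: (d5 ^ 5d) ^ 74 = 88 ^ 74 = fc
byte 1: (cb ^ 08) ^ 68 = c3 ^ 68 = ab
byte 2: (76 ^ 07) ^ 65 = 71 ^ 65 = 14
byte 3: (89 ^ 3f) ^ 20 = b6 ^ 20 = 96
byte 4: (ef ^ d1) ^ 47 = 3e ^ 47 = 79
byte 5: (6b ^ ae) ^ 45 = c5 ^ 45 = 80
byte 6: (e8 ^ 47) ^ 54 = af ^ 54 = fb
byte 7: (ed ^ b3) ^ 20 = 5e ^ 20 = 7e
byte 8: (fe ^ d4) ^ 2f = 2a ^ 2f = 05
byte 9: (ef ^ 71) ^ 20 = 9e ^ 20 = be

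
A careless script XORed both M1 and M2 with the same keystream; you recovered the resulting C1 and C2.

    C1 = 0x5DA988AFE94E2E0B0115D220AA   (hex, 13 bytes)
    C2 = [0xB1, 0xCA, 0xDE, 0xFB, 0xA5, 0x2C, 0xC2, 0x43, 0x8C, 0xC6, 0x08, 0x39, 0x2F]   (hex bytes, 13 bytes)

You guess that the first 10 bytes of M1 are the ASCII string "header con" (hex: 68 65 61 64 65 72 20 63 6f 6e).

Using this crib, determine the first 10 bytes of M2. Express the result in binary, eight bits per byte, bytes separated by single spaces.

First, C1 ⊕ C2 = (M1 ⊕ K) ⊕ (M2 ⊕ K) = M1 ⊕ M2, so the key drops out. Then M2 = (M1 ⊕ M2) ⊕ M1 over the first 10 bytes.
byte 0: (5d ⊕ b1) ⊕ 68 = ec ⊕ 68 = 84
byte 1: (a9 ⊕ ca) ⊕ 65 = 63 ⊕ 65 = 06
byte 2: (88 ⊕ de) ⊕ 61 = 56 ⊕ 61 = 37
byte 3: (af ⊕ fb) ⊕ 64 = 54 ⊕ 64 = 30
byte 4: (e9 ⊕ a5) ⊕ 65 = 4c ⊕ 65 = 29
byte 5: (4e ⊕ 2c) ⊕ 72 = 62 ⊕ 72 = 10
byte 6: (2e ⊕ c2) ⊕ 20 = ec ⊕ 20 = cc
byte 7: (0b ⊕ 43) ⊕ 63 = 48 ⊕ 63 = 2b
byte 8: (01 ⊕ 8c) ⊕ 6f = 8d ⊕ 6f = e2
byte 9: (15 ⊕ c6) ⊕ 6e = d3 ⊕ 6e = bd

10000100 00000110 00110111 00110000 00101001 00010000 11001100 00101011 11100010 10111101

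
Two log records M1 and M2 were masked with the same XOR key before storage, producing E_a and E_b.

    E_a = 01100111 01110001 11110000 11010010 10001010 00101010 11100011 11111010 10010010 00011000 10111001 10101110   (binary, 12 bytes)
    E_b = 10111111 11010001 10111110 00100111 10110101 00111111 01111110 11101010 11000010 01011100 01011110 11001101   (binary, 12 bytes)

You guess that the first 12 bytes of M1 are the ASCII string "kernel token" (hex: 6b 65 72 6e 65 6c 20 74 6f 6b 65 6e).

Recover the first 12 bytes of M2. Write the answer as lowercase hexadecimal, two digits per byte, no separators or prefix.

First, E_a ⊕ E_b = (M1 ⊕ K) ⊕ (M2 ⊕ K) = M1 ⊕ M2, so the key drops out. Then M2 = (M1 ⊕ M2) ⊕ M1 over the first 12 bytes.
byte 0: (67 xor bf) xor 6b = d8 xor 6b = b3
byte 1: (71 xor d1) xor 65 = a0 xor 65 = c5
byte 2: (f0 xor be) xor 72 = 4e xor 72 = 3c
byte 3: (d2 xor 27) xor 6e = f5 xor 6e = 9b
byte 4: (8a xor b5) xor 65 = 3f xor 65 = 5a
byte 5: (2a xor 3f) xor 6c = 15 xor 6c = 79
byte 6: (e3 xor 7e) xor 20 = 9d xor 20 = bd
byte 7: (fa xor ea) xor 74 = 10 xor 74 = 64
byte 8: (92 xor c2) xor 6f = 50 xor 6f = 3f
byte 9: (18 xor 5c) xor 6b = 44 xor 6b = 2f
byte 10: (b9 xor 5e) xor 65 = e7 xor 65 = 82
byte 11: (ae xor cd) xor 6e = 63 xor 6e = 0d

b3c53c9b5a79bd643f2f820d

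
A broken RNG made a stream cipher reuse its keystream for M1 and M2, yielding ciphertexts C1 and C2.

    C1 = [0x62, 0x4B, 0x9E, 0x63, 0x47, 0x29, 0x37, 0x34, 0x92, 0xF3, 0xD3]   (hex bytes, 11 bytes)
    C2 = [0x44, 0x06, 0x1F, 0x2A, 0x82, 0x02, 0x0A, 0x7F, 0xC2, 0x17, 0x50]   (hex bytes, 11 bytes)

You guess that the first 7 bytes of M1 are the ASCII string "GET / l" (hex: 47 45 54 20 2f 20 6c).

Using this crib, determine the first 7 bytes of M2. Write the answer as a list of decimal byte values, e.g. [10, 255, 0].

First, C1 ⊕ C2 = (M1 ⊕ K) ⊕ (M2 ⊕ K) = M1 ⊕ M2, so the key drops out. Then M2 = (M1 ⊕ M2) ⊕ M1 over the first 7 bytes.
byte 0: (62 XOR 44) XOR 47 = 26 XOR 47 = 61
byte 1: (4b XOR 06) XOR 45 = 4d XOR 45 = 08
byte 2: (9e XOR 1f) XOR 54 = 81 XOR 54 = d5
byte 3: (63 XOR 2a) XOR 20 = 49 XOR 20 = 69
byte 4: (47 XOR 82) XOR 2f = c5 XOR 2f = ea
byte 5: (29 XOR 02) XOR 20 = 2b XOR 20 = 0b
byte 6: (37 XOR 0a) XOR 6c = 3d XOR 6c = 51

[97, 8, 213, 105, 234, 11, 81]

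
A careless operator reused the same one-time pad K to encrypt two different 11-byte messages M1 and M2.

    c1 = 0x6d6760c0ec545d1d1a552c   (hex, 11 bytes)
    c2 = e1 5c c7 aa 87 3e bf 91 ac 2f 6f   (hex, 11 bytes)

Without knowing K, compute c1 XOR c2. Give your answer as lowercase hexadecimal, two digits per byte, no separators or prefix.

8c3ba76a6b6ae28cb67a43

c1 ⊕ c2 = (M1 ⊕ K) ⊕ (M2 ⊕ K) = M1 ⊕ M2 — the shared key cancels under XOR.
byte 0: 01101101 ⊕ 11100001 = 10001100
byte 1: 01100111 ⊕ 01011100 = 00111011
byte 2: 01100000 ⊕ 11000111 = 10100111
byte 3: 11000000 ⊕ 10101010 = 01101010
byte 4: 11101100 ⊕ 10000111 = 01101011
byte 5: 01010100 ⊕ 00111110 = 01101010
byte 6: 01011101 ⊕ 10111111 = 11100010
byte 7: 00011101 ⊕ 10010001 = 10001100
byte 8: 00011010 ⊕ 10101100 = 10110110
byte 9: 01010101 ⊕ 00101111 = 01111010
byte 10: 00101100 ⊕ 01101111 = 01000011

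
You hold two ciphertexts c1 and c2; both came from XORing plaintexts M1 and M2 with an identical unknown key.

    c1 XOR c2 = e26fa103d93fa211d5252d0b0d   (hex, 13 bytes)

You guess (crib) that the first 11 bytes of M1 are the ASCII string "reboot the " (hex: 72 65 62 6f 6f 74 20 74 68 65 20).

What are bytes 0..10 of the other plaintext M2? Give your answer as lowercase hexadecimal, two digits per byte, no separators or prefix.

900ac36cb64b8265bd400d

Since c1 ⊕ c2 = M1 ⊕ M2, XORing with the guessed M1 bytes yields the corresponding M2 bytes: M2 = (c1 ⊕ c2) ⊕ M1.
11100010 xor 01110010 = 10010000
01101111 xor 01100101 = 00001010
10100001 xor 01100010 = 11000011
00000011 xor 01101111 = 01101100
11011001 xor 01101111 = 10110110
00111111 xor 01110100 = 01001011
10100010 xor 00100000 = 10000010
00010001 xor 01110100 = 01100101
11010101 xor 01101000 = 10111101
00100101 xor 01100101 = 01000000
00101101 xor 00100000 = 00001101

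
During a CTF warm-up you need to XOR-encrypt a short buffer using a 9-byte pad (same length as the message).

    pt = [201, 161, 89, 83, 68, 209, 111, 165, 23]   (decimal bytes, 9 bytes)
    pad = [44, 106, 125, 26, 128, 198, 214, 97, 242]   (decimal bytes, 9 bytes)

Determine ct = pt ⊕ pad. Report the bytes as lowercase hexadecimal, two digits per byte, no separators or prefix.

e5cb2449c417b9c4e5

XOR is its own inverse, so applying the key byte-wise gives the result directly.
byte 0: c9 ⊕ 2c = e5
byte 1: a1 ⊕ 6a = cb
byte 2: 59 ⊕ 7d = 24
byte 3: 53 ⊕ 1a = 49
byte 4: 44 ⊕ 80 = c4
byte 5: d1 ⊕ c6 = 17
byte 6: 6f ⊕ d6 = b9
byte 7: a5 ⊕ 61 = c4
byte 8: 17 ⊕ f2 = e5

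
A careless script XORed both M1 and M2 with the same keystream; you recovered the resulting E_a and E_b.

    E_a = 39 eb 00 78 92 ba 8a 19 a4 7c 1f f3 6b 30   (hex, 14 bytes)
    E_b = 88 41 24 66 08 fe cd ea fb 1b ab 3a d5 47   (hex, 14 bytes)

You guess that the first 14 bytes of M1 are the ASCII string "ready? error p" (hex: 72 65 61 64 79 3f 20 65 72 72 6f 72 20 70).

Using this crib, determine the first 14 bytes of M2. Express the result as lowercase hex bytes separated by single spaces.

First, E_a ⊕ E_b = (M1 ⊕ K) ⊕ (M2 ⊕ K) = M1 ⊕ M2, so the key drops out. Then M2 = (M1 ⊕ M2) ⊕ M1 over the first 14 bytes.
byte 0: (39 ^ 88) ^ 72 = b1 ^ 72 = c3
byte 1: (eb ^ 41) ^ 65 = aa ^ 65 = cf
byte 2: (00 ^ 24) ^ 61 = 24 ^ 61 = 45
byte 3: (78 ^ 66) ^ 64 = 1e ^ 64 = 7a
byte 4: (92 ^ 08) ^ 79 = 9a ^ 79 = e3
byte 5: (ba ^ fe) ^ 3f = 44 ^ 3f = 7b
byte 6: (8a ^ cd) ^ 20 = 47 ^ 20 = 67
byte 7: (19 ^ ea) ^ 65 = f3 ^ 65 = 96
byte 8: (a4 ^ fb) ^ 72 = 5f ^ 72 = 2d
byte 9: (7c ^ 1b) ^ 72 = 67 ^ 72 = 15
byte 10: (1f ^ ab) ^ 6f = b4 ^ 6f = db
byte 11: (f3 ^ 3a) ^ 72 = c9 ^ 72 = bb
byte 12: (6b ^ d5) ^ 20 = be ^ 20 = 9e
byte 13: (30 ^ 47) ^ 70 = 77 ^ 70 = 07

c3 cf 45 7a e3 7b 67 96 2d 15 db bb 9e 07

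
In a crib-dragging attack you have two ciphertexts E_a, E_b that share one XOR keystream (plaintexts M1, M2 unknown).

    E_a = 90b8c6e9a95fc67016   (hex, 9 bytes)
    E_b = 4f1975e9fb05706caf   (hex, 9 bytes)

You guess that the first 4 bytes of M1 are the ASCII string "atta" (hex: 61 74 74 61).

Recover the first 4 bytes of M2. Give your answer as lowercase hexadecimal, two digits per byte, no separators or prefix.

bed5c761

First, E_a ⊕ E_b = (M1 ⊕ K) ⊕ (M2 ⊕ K) = M1 ⊕ M2, so the key drops out. Then M2 = (M1 ⊕ M2) ⊕ M1 over the first 4 bytes.
byte 0: (90 xor 4f) xor 61 = df xor 61 = be
byte 1: (b8 xor 19) xor 74 = a1 xor 74 = d5
byte 2: (c6 xor 75) xor 74 = b3 xor 74 = c7
byte 3: (e9 xor e9) xor 61 = 00 xor 61 = 61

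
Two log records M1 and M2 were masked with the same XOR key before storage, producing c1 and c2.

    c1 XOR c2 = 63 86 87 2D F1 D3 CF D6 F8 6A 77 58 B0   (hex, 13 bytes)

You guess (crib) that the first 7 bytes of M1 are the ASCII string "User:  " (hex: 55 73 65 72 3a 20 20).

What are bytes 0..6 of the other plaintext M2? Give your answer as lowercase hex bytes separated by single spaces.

Since c1 ⊕ c2 = M1 ⊕ M2, XORing with the guessed M1 bytes yields the corresponding M2 bytes: M2 = (c1 ⊕ c2) ⊕ M1.
01100011 xor 01010101 = 00110110
10000110 xor 01110011 = 11110101
10000111 xor 01100101 = 11100010
00101101 xor 01110010 = 01011111
11110001 xor 00111010 = 11001011
11010011 xor 00100000 = 11110011
11001111 xor 00100000 = 11101111

36 f5 e2 5f cb f3 ef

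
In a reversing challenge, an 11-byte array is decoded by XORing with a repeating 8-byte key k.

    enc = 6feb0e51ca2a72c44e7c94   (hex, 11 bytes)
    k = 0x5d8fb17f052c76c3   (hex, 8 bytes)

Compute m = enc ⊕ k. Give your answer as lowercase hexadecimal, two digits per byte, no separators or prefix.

The 8-byte key repeats, so the effective keystream is 5d 8f b1 7f 05 2c 76 c3 5d 8f b1.
byte 0: 6f ⊕ 5d = 32
byte 1: eb ⊕ 8f = 64
byte 2: 0e ⊕ b1 = bf
byte 3: 51 ⊕ 7f = 2e
byte 4: ca ⊕ 05 = cf
byte 5: 2a ⊕ 2c = 06
byte 6: 72 ⊕ 76 = 04
byte 7: c4 ⊕ c3 = 07
byte 8: 4e ⊕ 5d = 13
byte 9: 7c ⊕ 8f = f3
byte 10: 94 ⊕ b1 = 25

3264bf2ecf06040713f325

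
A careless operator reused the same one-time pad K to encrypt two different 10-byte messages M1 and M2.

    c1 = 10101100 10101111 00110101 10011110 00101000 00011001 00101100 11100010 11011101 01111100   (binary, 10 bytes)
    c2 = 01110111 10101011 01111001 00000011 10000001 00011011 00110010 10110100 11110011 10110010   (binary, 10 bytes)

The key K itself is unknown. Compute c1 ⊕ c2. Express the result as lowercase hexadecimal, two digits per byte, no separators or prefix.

db044c9da9021e562ece

c1 ⊕ c2 = (M1 ⊕ K) ⊕ (M2 ⊕ K) = M1 ⊕ M2 — the shared key cancels under XOR.
ac XOR 77 = db
af XOR ab = 04
35 XOR 79 = 4c
9e XOR 03 = 9d
28 XOR 81 = a9
19 XOR 1b = 02
2c XOR 32 = 1e
e2 XOR b4 = 56
dd XOR f3 = 2e
7c XOR b2 = ce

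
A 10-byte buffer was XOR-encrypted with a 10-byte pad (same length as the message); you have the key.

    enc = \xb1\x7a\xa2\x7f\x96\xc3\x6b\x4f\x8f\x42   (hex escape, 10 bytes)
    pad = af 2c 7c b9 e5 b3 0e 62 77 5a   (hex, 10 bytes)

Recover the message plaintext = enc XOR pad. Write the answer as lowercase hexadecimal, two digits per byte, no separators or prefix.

XOR is its own inverse, so applying the key byte-wise gives the result directly.
b1 ⊕ af = 1e
7a ⊕ 2c = 56
a2 ⊕ 7c = de
7f ⊕ b9 = c6
96 ⊕ e5 = 73
c3 ⊕ b3 = 70
6b ⊕ 0e = 65
4f ⊕ 62 = 2d
8f ⊕ 77 = f8
42 ⊕ 5a = 18

1e56dec67370652df818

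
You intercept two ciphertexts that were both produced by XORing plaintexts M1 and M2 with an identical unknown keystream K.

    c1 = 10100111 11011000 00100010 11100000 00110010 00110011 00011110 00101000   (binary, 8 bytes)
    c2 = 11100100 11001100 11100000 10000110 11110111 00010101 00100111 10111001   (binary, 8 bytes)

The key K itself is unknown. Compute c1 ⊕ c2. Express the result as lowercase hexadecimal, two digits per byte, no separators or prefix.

c1 ⊕ c2 = (M1 ⊕ K) ⊕ (M2 ⊕ K) = M1 ⊕ M2 — the shared key cancels under XOR.
a7 xor e4 = 43
d8 xor cc = 14
22 xor e0 = c2
e0 xor 86 = 66
32 xor f7 = c5
33 xor 15 = 26
1e xor 27 = 39
28 xor b9 = 91

4314c266c5263991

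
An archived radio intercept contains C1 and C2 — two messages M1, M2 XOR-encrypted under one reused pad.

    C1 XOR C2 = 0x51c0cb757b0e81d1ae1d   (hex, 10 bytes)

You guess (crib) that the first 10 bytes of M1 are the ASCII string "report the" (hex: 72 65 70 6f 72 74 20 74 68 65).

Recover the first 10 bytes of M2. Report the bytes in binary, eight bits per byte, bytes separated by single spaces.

Since C1 ⊕ C2 = M1 ⊕ M2, XORing with the guessed M1 bytes yields the corresponding M2 bytes: M2 = (C1 ⊕ C2) ⊕ M1.
51 XOR 72 = 23
c0 XOR 65 = a5
cb XOR 70 = bb
75 XOR 6f = 1a
7b XOR 72 = 09
0e XOR 74 = 7a
81 XOR 20 = a1
d1 XOR 74 = a5
ae XOR 68 = c6
1d XOR 65 = 78

00100011 10100101 10111011 00011010 00001001 01111010 10100001 10100101 11000110 01111000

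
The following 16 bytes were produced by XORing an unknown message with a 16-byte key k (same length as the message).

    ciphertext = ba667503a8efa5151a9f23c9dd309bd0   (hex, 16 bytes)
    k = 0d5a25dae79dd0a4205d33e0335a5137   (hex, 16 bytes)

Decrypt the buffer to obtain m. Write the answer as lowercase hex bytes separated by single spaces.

b7 3c 50 d9 4f 72 75 b1 3a c2 10 29 ee 6a ca e7

186 XOR  13 = 183
102 XOR  90 =  60
117 XOR  37 =  80
  3 XOR 218 = 217
168 XOR 231 =  79
239 XOR 157 = 114
165 XOR 208 = 117
 21 XOR 164 = 177
 26 XOR  32 =  58
159 XOR  93 = 194
 35 XOR  51 =  16
201 XOR 224 =  41
221 XOR  51 = 238
 48 XOR  90 = 106
155 XOR  81 = 202
208 XOR  55 = 231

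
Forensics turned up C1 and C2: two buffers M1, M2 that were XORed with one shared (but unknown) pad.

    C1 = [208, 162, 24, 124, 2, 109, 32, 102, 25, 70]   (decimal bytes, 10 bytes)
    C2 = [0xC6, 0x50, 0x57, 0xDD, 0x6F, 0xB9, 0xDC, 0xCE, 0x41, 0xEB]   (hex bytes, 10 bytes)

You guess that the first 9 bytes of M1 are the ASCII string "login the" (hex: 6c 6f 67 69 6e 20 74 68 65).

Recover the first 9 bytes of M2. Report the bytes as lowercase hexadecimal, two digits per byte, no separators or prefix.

First, C1 ⊕ C2 = (M1 ⊕ K) ⊕ (M2 ⊕ K) = M1 ⊕ M2, so the key drops out. Then M2 = (M1 ⊕ M2) ⊕ M1 over the first 9 bytes.
byte 0: (d0 xor c6) xor 6c = 16 xor 6c = 7a
byte 1: (a2 xor 50) xor 6f = f2 xor 6f = 9d
byte 2: (18 xor 57) xor 67 = 4f xor 67 = 28
byte 3: (7c xor dd) xor 69 = a1 xor 69 = c8
byte 4: (02 xor 6f) xor 6e = 6d xor 6e = 03
byte 5: (6d xor b9) xor 20 = d4 xor 20 = f4
byte 6: (20 xor dc) xor 74 = fc xor 74 = 88
byte 7: (66 xor ce) xor 68 = a8 xor 68 = c0
byte 8: (19 xor 41) xor 65 = 58 xor 65 = 3d

7a9d28c803f488c03d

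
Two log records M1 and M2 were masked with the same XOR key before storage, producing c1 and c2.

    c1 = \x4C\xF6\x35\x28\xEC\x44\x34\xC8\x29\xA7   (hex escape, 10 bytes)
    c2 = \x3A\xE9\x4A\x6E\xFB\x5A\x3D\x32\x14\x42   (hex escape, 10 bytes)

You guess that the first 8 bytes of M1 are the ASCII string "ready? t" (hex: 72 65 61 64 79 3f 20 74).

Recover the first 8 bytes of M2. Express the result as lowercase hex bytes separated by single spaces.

First, c1 ⊕ c2 = (M1 ⊕ K) ⊕ (M2 ⊕ K) = M1 ⊕ M2, so the key drops out. Then M2 = (M1 ⊕ M2) ⊕ M1 over the first 8 bytes.
byte 0: (4c XOR 3a) XOR 72 = 76 XOR 72 = 04
byte 1: (f6 XOR e9) XOR 65 = 1f XOR 65 = 7a
byte 2: (35 XOR 4a) XOR 61 = 7f XOR 61 = 1e
byte 3: (28 XOR 6e) XOR 64 = 46 XOR 64 = 22
byte 4: (ec XOR fb) XOR 79 = 17 XOR 79 = 6e
byte 5: (44 XOR 5a) XOR 3f = 1e XOR 3f = 21
byte 6: (34 XOR 3d) XOR 20 = 09 XOR 20 = 29
byte 7: (c8 XOR 32) XOR 74 = fa XOR 74 = 8e

04 7a 1e 22 6e 21 29 8e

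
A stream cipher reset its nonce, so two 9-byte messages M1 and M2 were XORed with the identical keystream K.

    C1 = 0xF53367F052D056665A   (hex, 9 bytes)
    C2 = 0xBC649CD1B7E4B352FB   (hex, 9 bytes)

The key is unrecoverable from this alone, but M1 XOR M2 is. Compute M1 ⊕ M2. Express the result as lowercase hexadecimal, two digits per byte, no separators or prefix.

4957fb21e534e534a1

C1 ⊕ C2 = (M1 ⊕ K) ⊕ (M2 ⊕ K) = M1 ⊕ M2 — the shared key cancels under XOR.
f5 ⊕ bc = 49
33 ⊕ 64 = 57
67 ⊕ 9c = fb
f0 ⊕ d1 = 21
52 ⊕ b7 = e5
d0 ⊕ e4 = 34
56 ⊕ b3 = e5
66 ⊕ 52 = 34
5a ⊕ fb = a1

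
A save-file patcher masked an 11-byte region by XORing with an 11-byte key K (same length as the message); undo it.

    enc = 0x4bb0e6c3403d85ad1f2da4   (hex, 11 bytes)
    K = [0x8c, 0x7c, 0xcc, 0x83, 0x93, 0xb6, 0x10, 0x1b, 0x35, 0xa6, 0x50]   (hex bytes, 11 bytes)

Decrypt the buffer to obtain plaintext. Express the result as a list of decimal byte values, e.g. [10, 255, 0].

XOR is its own inverse, so applying the key byte-wise gives the result directly.
4b ^ 8c = c7
b0 ^ 7c = cc
e6 ^ cc = 2a
c3 ^ 83 = 40
40 ^ 93 = d3
3d ^ b6 = 8b
85 ^ 10 = 95
ad ^ 1b = b6
1f ^ 35 = 2a
2d ^ a6 = 8b
a4 ^ 50 = f4

[199, 204, 42, 64, 211, 139, 149, 182, 42, 139, 244]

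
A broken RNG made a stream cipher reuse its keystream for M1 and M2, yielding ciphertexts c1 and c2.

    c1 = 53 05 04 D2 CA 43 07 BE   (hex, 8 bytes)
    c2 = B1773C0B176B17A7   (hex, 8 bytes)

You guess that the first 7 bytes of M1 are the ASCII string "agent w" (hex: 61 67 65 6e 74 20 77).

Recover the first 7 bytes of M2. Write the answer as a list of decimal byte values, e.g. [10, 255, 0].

First, c1 ⊕ c2 = (M1 ⊕ K) ⊕ (M2 ⊕ K) = M1 ⊕ M2, so the key drops out. Then M2 = (M1 ⊕ M2) ⊕ M1 over the first 7 bytes.
byte 0: (53 XOR b1) XOR 61 = e2 XOR 61 = 83
byte 1: (05 XOR 77) XOR 67 = 72 XOR 67 = 15
byte 2: (04 XOR 3c) XOR 65 = 38 XOR 65 = 5d
byte 3: (d2 XOR 0b) XOR 6e = d9 XOR 6e = b7
byte 4: (ca XOR 17) XOR 74 = dd XOR 74 = a9
byte 5: (43 XOR 6b) XOR 20 = 28 XOR 20 = 08
byte 6: (07 XOR 17) XOR 77 = 10 XOR 77 = 67

[131, 21, 93, 183, 169, 8, 103]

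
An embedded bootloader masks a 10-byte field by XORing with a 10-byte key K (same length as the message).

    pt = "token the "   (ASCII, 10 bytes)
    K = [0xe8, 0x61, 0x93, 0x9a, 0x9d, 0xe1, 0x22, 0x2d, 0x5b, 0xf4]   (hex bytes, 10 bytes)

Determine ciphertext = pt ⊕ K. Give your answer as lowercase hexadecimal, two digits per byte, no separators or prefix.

XOR is its own inverse, so applying the key byte-wise gives the result directly.
byte 0: 116 XOR 232 = 156
byte 1: 111 XOR  97 =  14
byte 2: 107 XOR 147 = 248
byte 3: 101 XOR 154 = 255
byte 4: 110 XOR 157 = 243
byte 5:  32 XOR 225 = 193
byte 6: 116 XOR  34 =  86
byte 7: 104 XOR  45 =  69
byte 8: 101 XOR  91 =  62
byte 9:  32 XOR 244 = 212

9c0ef8fff3c156453ed4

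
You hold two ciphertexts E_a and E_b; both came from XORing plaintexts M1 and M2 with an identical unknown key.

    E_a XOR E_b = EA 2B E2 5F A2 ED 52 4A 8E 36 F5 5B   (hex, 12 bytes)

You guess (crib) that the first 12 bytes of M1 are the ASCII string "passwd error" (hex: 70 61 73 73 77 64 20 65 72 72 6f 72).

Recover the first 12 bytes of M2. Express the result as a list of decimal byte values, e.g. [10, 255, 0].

[154, 74, 145, 44, 213, 137, 114, 47, 252, 68, 154, 41]

Since E_a ⊕ E_b = M1 ⊕ M2, XORing with the guessed M1 bytes yields the corresponding M2 bytes: M2 = (E_a ⊕ E_b) ⊕ M1.
byte 0: 11101010 ⊕ 01110000 = 10011010
byte 1: 00101011 ⊕ 01100001 = 01001010
byte 2: 11100010 ⊕ 01110011 = 10010001
byte 3: 01011111 ⊕ 01110011 = 00101100
byte 4: 10100010 ⊕ 01110111 = 11010101
byte 5: 11101101 ⊕ 01100100 = 10001001
byte 6: 01010010 ⊕ 00100000 = 01110010
byte 7: 01001010 ⊕ 01100101 = 00101111
byte 8: 10001110 ⊕ 01110010 = 11111100
byte 9: 00110110 ⊕ 01110010 = 01000100
byte 10: 11110101 ⊕ 01101111 = 10011010
byte 11: 01011011 ⊕ 01110010 = 00101001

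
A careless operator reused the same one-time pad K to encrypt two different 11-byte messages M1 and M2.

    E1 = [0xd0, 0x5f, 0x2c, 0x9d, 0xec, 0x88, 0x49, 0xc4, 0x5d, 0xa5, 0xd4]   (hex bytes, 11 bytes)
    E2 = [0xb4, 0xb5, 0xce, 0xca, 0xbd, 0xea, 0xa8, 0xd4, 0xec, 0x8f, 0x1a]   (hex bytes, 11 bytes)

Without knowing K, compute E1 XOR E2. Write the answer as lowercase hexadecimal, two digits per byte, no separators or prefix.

64eae2575162e110b12ace

E1 ⊕ E2 = (M1 ⊕ K) ⊕ (M2 ⊕ K) = M1 ⊕ M2 — the shared key cancels under XOR.
d0 XOR b4 = 64
5f XOR b5 = ea
2c XOR ce = e2
9d XOR ca = 57
ec XOR bd = 51
88 XOR ea = 62
49 XOR a8 = e1
c4 XOR d4 = 10
5d XOR ec = b1
a5 XOR 8f = 2a
d4 XOR 1a = ce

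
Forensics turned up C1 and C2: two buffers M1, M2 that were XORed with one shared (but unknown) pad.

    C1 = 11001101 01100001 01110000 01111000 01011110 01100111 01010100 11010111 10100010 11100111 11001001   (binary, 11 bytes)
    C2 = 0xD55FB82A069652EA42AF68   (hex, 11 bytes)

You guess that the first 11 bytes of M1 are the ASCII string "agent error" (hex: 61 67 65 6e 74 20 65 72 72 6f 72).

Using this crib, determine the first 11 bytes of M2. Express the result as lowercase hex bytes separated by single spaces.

79 59 ad 3c 2c d1 63 4f 92 27 d3

First, C1 ⊕ C2 = (M1 ⊕ K) ⊕ (M2 ⊕ K) = M1 ⊕ M2, so the key drops out. Then M2 = (M1 ⊕ M2) ⊕ M1 over the first 11 bytes.
byte 0: (cd ^ d5) ^ 61 = 18 ^ 61 = 79
byte 1: (61 ^ 5f) ^ 67 = 3e ^ 67 = 59
byte 2: (70 ^ b8) ^ 65 = c8 ^ 65 = ad
byte 3: (78 ^ 2a) ^ 6e = 52 ^ 6e = 3c
byte 4: (5e ^ 06) ^ 74 = 58 ^ 74 = 2c
byte 5: (67 ^ 96) ^ 20 = f1 ^ 20 = d1
byte 6: (54 ^ 52) ^ 65 = 06 ^ 65 = 63
byte 7: (d7 ^ ea) ^ 72 = 3d ^ 72 = 4f
byte 8: (a2 ^ 42) ^ 72 = e0 ^ 72 = 92
byte 9: (e7 ^ af) ^ 6f = 48 ^ 6f = 27
byte 10: (c9 ^ 68) ^ 72 = a1 ^ 72 = d3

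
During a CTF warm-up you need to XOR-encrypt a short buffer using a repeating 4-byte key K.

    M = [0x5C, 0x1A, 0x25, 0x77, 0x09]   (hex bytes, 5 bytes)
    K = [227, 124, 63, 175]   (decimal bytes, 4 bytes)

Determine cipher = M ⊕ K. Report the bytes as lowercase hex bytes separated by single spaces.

bf 66 1a d8 ea

The 4-byte key repeats, so the effective keystream is e3 7c 3f af e3.
byte 0:  92 ^ 227 = 191
byte 1:  26 ^ 124 = 102
byte 2:  37 ^  63 =  26
byte 3: 119 ^ 175 = 216
byte 4:   9 ^ 227 = 234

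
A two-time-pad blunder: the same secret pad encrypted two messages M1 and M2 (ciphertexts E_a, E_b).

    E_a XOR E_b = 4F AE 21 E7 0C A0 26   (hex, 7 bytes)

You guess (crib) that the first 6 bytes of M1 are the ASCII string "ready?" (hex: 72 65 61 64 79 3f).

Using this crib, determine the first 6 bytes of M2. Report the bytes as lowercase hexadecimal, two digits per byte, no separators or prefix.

3dcb4083759f

Since E_a ⊕ E_b = M1 ⊕ M2, XORing with the guessed M1 bytes yields the corresponding M2 bytes: M2 = (E_a ⊕ E_b) ⊕ M1.
byte 0: 4f ^ 72 = 3d
byte 1: ae ^ 65 = cb
byte 2: 21 ^ 61 = 40
byte 3: e7 ^ 64 = 83
byte 4: 0c ^ 79 = 75
byte 5: a0 ^ 3f = 9f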